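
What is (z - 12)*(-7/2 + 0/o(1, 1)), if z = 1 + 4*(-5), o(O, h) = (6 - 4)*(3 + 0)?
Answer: 217/2 ≈ 108.50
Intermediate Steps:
o(O, h) = 6 (o(O, h) = 2*3 = 6)
z = -19 (z = 1 - 20 = -19)
(z - 12)*(-7/2 + 0/o(1, 1)) = (-19 - 12)*(-7/2 + 0/6) = -31*(-7*½ + 0*(⅙)) = -31*(-7/2 + 0) = -31*(-7/2) = 217/2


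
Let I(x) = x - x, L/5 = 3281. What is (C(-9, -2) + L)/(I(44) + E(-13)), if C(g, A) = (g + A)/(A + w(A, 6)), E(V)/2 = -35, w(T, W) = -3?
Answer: -41018/175 ≈ -234.39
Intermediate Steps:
L = 16405 (L = 5*3281 = 16405)
E(V) = -70 (E(V) = 2*(-35) = -70)
C(g, A) = (A + g)/(-3 + A) (C(g, A) = (g + A)/(A - 3) = (A + g)/(-3 + A))
I(x) = 0
(C(-9, -2) + L)/(I(44) + E(-13)) = ((-2 - 9)/(-3 - 2) + 16405)/(0 - 70) = (-11/(-5) + 16405)/(-70) = (-1/5*(-11) + 16405)*(-1/70) = (11/5 + 16405)*(-1/70) = (82036/5)*(-1/70) = -41018/175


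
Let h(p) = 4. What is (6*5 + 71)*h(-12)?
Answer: 404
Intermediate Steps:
(6*5 + 71)*h(-12) = (6*5 + 71)*4 = (30 + 71)*4 = 101*4 = 404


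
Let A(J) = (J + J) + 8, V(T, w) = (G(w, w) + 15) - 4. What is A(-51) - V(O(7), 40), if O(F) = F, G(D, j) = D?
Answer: -145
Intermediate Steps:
V(T, w) = 11 + w (V(T, w) = (w + 15) - 4 = (15 + w) - 4 = 11 + w)
A(J) = 8 + 2*J (A(J) = 2*J + 8 = 8 + 2*J)
A(-51) - V(O(7), 40) = (8 + 2*(-51)) - (11 + 40) = (8 - 102) - 1*51 = -94 - 51 = -145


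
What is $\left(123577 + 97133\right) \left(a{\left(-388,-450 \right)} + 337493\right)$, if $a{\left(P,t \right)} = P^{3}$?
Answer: $-12817419621090$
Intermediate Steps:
$\left(123577 + 97133\right) \left(a{\left(-388,-450 \right)} + 337493\right) = \left(123577 + 97133\right) \left(\left(-388\right)^{3} + 337493\right) = 220710 \left(-58411072 + 337493\right) = 220710 \left(-58073579\right) = -12817419621090$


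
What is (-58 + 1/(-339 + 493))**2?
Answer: 79762761/23716 ≈ 3363.2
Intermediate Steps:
(-58 + 1/(-339 + 493))**2 = (-58 + 1/154)**2 = (-8931/154)**2 = 79762761/23716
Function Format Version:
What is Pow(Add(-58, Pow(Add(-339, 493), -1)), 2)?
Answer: Rational(79762761, 23716) ≈ 3363.2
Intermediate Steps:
Pow(Add(-58, Pow(Add(-339, 493), -1)), 2) = Pow(Add(-58, Pow(154, -1)), 2) = Pow(Add(-58, Rational(1, 154)), 2) = Pow(Rational(-8931, 154), 2) = Rational(79762761, 23716)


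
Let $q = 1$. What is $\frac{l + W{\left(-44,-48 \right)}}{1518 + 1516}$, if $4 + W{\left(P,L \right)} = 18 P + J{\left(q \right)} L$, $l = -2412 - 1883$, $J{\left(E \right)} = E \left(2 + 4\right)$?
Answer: $- \frac{5379}{3034} \approx -1.7729$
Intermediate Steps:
$J{\left(E \right)} = 6 E$ ($J{\left(E \right)} = E 6 = 6 E$)
$l = -4295$
$W{\left(P,L \right)} = -4 + 6 L + 18 P$ ($W{\left(P,L \right)} = -4 + \left(18 P + 6 \cdot 1 L\right) = -4 + \left(18 P + 6 L\right) = -4 + \left(6 L + 18 P\right) = -4 + 6 L + 18 P$)
$\frac{l + W{\left(-44,-48 \right)}}{1518 + 1516} = \frac{-4295 + \left(-4 + 6 \left(-48\right) + 18 \left(-44\right)\right)}{1518 + 1516} = \frac{-4295 - 1084}{3034} = \left(-4295 - 1084\right) \frac{1}{3034} = \left(-5379\right) \frac{1}{3034} = - \frac{5379}{3034}$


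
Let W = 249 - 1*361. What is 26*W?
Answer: -2912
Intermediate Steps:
W = -112 (W = 249 - 361 = -112)
26*W = 26*(-112) = -2912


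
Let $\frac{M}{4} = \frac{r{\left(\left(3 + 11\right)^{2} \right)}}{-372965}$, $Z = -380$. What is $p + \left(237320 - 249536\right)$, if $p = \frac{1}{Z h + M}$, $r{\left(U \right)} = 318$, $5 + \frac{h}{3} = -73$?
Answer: $- \frac{405131992013083}{33164046528} \approx -12216.0$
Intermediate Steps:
$h = -234$ ($h = -15 + 3 \left(-73\right) = -15 - 219 = -234$)
$M = - \frac{1272}{372965}$ ($M = 4 \frac{318}{-372965} = 4 \cdot 318 \left(- \frac{1}{372965}\right) = 4 \left(- \frac{318}{372965}\right) = - \frac{1272}{372965} \approx -0.0034105$)
$p = \frac{372965}{33164046528}$ ($p = \frac{1}{\left(-380\right) \left(-234\right) - \frac{1272}{372965}} = \frac{1}{88920 - \frac{1272}{372965}} = \frac{1}{\frac{33164046528}{372965}} = \frac{372965}{33164046528} \approx 1.1246 \cdot 10^{-5}$)
$p + \left(237320 - 249536\right) = \frac{372965}{33164046528} + \left(237320 - 249536\right) = \frac{372965}{33164046528} - 12216 = - \frac{405131992013083}{33164046528}$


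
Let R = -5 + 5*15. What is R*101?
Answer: 7070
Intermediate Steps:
R = 70 (R = -5 + 75 = 70)
R*101 = 70*101 = 7070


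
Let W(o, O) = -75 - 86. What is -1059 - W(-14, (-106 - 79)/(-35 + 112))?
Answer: -898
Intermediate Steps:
W(o, O) = -161
-1059 - W(-14, (-106 - 79)/(-35 + 112)) = -1059 - 1*(-161) = -1059 + 161 = -898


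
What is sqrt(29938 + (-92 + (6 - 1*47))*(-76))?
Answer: sqrt(40046) ≈ 200.11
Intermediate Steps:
sqrt(29938 + (-92 + (6 - 1*47))*(-76)) = sqrt(29938 + (-92 + (6 - 47))*(-76)) = sqrt(29938 + (-92 - 41)*(-76)) = sqrt(29938 - 133*(-76)) = sqrt(29938 + 10108) = sqrt(40046)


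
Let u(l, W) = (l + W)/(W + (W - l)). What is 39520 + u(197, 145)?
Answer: 1225234/31 ≈ 39524.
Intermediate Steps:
u(l, W) = (W + l)/(-l + 2*W)
39520 + u(197, 145) = 39520 + (145 + 197)/(-1*197 + 2*145) = 39520 + 342/(-197 + 290) = 39520 + 342/93 = 39520 + (1/93)*342 = 39520 + 114/31 = 1225234/31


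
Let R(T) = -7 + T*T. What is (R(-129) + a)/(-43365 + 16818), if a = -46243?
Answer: 29609/26547 ≈ 1.1153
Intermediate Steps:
R(T) = -7 + T²
(R(-129) + a)/(-43365 + 16818) = ((-7 + (-129)²) - 46243)/(-43365 + 16818) = ((-7 + 16641) - 46243)/(-26547) = (16634 - 46243)*(-1/26547) = -29609*(-1/26547) = 29609/26547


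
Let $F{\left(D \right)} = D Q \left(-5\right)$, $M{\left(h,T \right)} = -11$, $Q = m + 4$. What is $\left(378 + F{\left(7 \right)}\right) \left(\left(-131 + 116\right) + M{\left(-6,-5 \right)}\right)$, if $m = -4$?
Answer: $-9828$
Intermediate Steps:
$Q = 0$ ($Q = -4 + 4 = 0$)
$F{\left(D \right)} = 0$ ($F{\left(D \right)} = D 0 \left(-5\right) = 0 \left(-5\right) = 0$)
$\left(378 + F{\left(7 \right)}\right) \left(\left(-131 + 116\right) + M{\left(-6,-5 \right)}\right) = \left(378 + 0\right) \left(\left(-131 + 116\right) - 11\right) = 378 \left(-15 - 11\right) = 378 \left(-26\right) = -9828$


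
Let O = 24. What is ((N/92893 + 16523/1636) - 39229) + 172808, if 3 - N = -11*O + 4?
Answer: 20301929722199/151972948 ≈ 1.3359e+5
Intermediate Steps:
N = 263 (N = 3 - (-11*24 + 4) = 3 - (-264 + 4) = 3 - 1*(-260) = 3 + 260 = 263)
((N/92893 + 16523/1636) - 39229) + 172808 = ((263/92893 + 16523/1636) - 39229) + 172808 = (1535301307/151972948 - 39229) + 172808 = -5960211475785/151972948 + 172808 = 20301929722199/151972948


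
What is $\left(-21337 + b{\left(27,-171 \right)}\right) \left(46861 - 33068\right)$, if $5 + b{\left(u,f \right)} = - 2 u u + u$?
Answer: $-314107989$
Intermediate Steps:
$b{\left(u,f \right)} = -5 + u - 2 u^{2}$ ($b{\left(u,f \right)} = -5 + \left(- 2 u u + u\right) = -5 - \left(- u + 2 u^{2}\right) = -5 + u - 2 u^{2}$)
$\left(-21337 + b{\left(27,-171 \right)}\right) \left(46861 - 33068\right) = \left(-21337 - \left(-22 + 1458\right)\right) \left(46861 - 33068\right) = \left(-21337 - 1436\right) 13793 = \left(-22773\right) 13793 = -314107989$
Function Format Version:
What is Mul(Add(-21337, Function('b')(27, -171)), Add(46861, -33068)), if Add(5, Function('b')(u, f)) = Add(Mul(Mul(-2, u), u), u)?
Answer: -314107989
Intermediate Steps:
Function('b')(u, f) = Add(-5, u, Mul(-2, Pow(u, 2))) (Function('b')(u, f) = Add(-5, Add(Mul(Mul(-2, u), u), u)) = Add(-5, Add(Mul(-2, Pow(u, 2)), u)) = Add(-5, Add(u, Mul(-2, Pow(u, 2)))) = Add(-5, u, Mul(-2, Pow(u, 2))))
Mul(Add(-21337, Function('b')(27, -171)), Add(46861, -33068)) = Mul(Add(-21337, Add(-5, 27, Mul(-2, Pow(27, 2)))), Add(46861, -33068)) = Mul(Add(-21337, Add(-5, 27, Mul(-2, 729))), 13793) = Mul(Add(-21337, Add(-5, 27, -1458)), 13793) = Mul(Add(-21337, -1436), 13793) = Mul(-22773, 13793) = -314107989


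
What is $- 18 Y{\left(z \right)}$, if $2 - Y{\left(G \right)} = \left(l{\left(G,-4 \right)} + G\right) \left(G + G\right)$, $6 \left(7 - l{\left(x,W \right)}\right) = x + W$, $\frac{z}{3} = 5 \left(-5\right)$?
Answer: $148014$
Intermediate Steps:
$z = -75$ ($z = 3 \cdot 5 \left(-5\right) = 3 \left(-25\right) = -75$)
$l{\left(x,W \right)} = 7 - \frac{W}{6} - \frac{x}{6}$ ($l{\left(x,W \right)} = 7 - \frac{x + W}{6} = 7 - \frac{W + x}{6} = 7 - \left(\frac{W}{6} + \frac{x}{6}\right) = 7 - \frac{W}{6} - \frac{x}{6}$)
$Y{\left(G \right)} = 2 - 2 G \left(\frac{23}{3} + \frac{5 G}{6}\right)$ ($Y{\left(G \right)} = 2 - \left(\left(7 - - \frac{2}{3} - \frac{G}{6}\right) + G\right) \left(G + G\right) = 2 - \left(\left(7 + \frac{2}{3} - \frac{G}{6}\right) + G\right) 2 G = 2 - \left(\left(\frac{23}{3} - \frac{G}{6}\right) + G\right) 2 G = 2 - \left(\frac{23}{3} + \frac{5 G}{6}\right) 2 G = 2 - 2 G \left(\frac{23}{3} + \frac{5 G}{6}\right)$)
$- 18 Y{\left(z \right)} = - 18 \left(2 - -1150 - \frac{5 \left(-75\right)^{2}}{3}\right) = - 18 \left(2 + 1150 - 9375\right) = \left(-18\right) \left(-8223\right) = 148014$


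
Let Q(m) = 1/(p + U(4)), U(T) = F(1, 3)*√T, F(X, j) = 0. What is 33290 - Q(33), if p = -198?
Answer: 6591421/198 ≈ 33290.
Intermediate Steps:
U(T) = 0 (U(T) = 0*√T = 0)
Q(m) = -1/198 (Q(m) = 1/(-198 + 0) = 1/(-198) = -1/198)
33290 - Q(33) = 33290 - 1*(-1/198) = 33290 + 1/198 = 6591421/198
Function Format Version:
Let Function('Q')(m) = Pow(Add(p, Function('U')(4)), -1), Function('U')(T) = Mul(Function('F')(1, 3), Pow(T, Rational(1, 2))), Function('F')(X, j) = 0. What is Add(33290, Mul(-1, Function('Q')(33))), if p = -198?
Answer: Rational(6591421, 198) ≈ 33290.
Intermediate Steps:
Function('U')(T) = 0 (Function('U')(T) = Mul(0, Pow(T, Rational(1, 2))) = 0)
Function('Q')(m) = Rational(-1, 198) (Function('Q')(m) = Pow(Add(-198, 0), -1) = Pow(-198, -1) = Rational(-1, 198))
Add(33290, Mul(-1, Function('Q')(33))) = Add(33290, Mul(-1, Rational(-1, 198))) = Add(33290, Rational(1, 198)) = Rational(6591421, 198)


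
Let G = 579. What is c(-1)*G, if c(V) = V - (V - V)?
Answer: -579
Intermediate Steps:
c(V) = V (c(V) = V - 1*0 = V + 0 = V)
c(-1)*G = -1*579 = -579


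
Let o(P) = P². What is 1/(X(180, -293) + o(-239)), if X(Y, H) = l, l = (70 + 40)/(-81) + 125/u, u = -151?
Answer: 12231/698620216 ≈ 1.7507e-5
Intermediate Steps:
l = -26735/12231 (l = (70 + 40)/(-81) + 125/(-151) = 110*(-1/81) + 125*(-1/151) = -110/81 - 125/151 = -26735/12231 ≈ -2.1858)
X(Y, H) = -26735/12231
1/(X(180, -293) + o(-239)) = 1/(-26735/12231 + (-239)²) = 1/(-26735/12231 + 57121) = 1/(698620216/12231) = 12231/698620216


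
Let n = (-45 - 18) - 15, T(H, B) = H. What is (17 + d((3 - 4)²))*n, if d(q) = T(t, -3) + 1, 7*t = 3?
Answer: -10062/7 ≈ -1437.4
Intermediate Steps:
t = 3/7 (t = (⅐)*3 = 3/7 ≈ 0.42857)
d(q) = 10/7 (d(q) = 3/7 + 1 = 10/7)
n = -78 (n = -63 - 15 = -78)
(17 + d((3 - 4)²))*n = (17 + 10/7)*(-78) = (129/7)*(-78) = -10062/7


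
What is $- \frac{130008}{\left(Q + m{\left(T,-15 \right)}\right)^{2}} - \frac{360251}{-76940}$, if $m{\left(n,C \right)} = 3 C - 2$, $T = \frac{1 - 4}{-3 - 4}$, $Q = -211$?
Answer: $\frac{1164744337}{426786180} \approx 2.7291$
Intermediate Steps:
$T = \frac{3}{7}$ ($T = - \frac{3}{-7} = \left(-3\right) \left(- \frac{1}{7}\right) = \frac{3}{7} \approx 0.42857$)
$m{\left(n,C \right)} = -2 + 3 C$
$- \frac{130008}{\left(Q + m{\left(T,-15 \right)}\right)^{2}} - \frac{360251}{-76940} = - \frac{130008}{\left(-211 + \left(-2 + 3 \left(-15\right)\right)\right)^{2}} - \frac{360251}{-76940} = - \frac{130008}{\left(-211 - 47\right)^{2}} - - \frac{360251}{76940} = - \frac{130008}{\left(-211 - 47\right)^{2}} + \frac{360251}{76940} = - \frac{130008}{\left(-258\right)^{2}} + \frac{360251}{76940} = - \frac{130008}{66564} + \frac{360251}{76940} = \left(-130008\right) \frac{1}{66564} + \frac{360251}{76940} = - \frac{10834}{5547} + \frac{360251}{76940} = \frac{1164744337}{426786180}$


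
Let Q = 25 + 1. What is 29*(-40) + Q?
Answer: -1134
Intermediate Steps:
Q = 26
29*(-40) + Q = 29*(-40) + 26 = -1160 + 26 = -1134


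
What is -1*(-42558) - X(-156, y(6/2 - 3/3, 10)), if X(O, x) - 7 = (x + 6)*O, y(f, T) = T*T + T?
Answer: 60647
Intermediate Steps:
y(f, T) = T + T² (y(f, T) = T² + T = T + T²)
X(O, x) = 7 + O*(6 + x) (X(O, x) = 7 + (x + 6)*O = 7 + (6 + x)*O = 7 + O*(6 + x))
-1*(-42558) - X(-156, y(6/2 - 3/3, 10)) = -1*(-42558) - (7 + 6*(-156) - 1560*(1 + 10)) = 42558 - (7 - 936 - 1560*11) = 42558 - (7 - 936 - 156*110) = 42558 - (7 - 936 - 17160) = 42558 - 1*(-18089) = 42558 + 18089 = 60647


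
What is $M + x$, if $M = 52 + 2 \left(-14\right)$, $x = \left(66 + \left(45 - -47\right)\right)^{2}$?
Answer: $24988$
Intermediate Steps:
$x = 24964$ ($x = \left(66 + \left(45 + 47\right)\right)^{2} = \left(66 + 92\right)^{2} = 158^{2} = 24964$)
$M = 24$ ($M = 52 - 28 = 24$)
$M + x = 24 + 24964 = 24988$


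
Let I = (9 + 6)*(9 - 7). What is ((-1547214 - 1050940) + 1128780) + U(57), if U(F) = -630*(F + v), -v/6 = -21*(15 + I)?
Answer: -5077384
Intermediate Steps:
I = 30 (I = 15*2 = 30)
v = 5670 (v = -(-126)*(15 + 30) = -(-126)*45 = -6*(-945) = 5670)
U(F) = -3572100 - 630*F (U(F) = -630*(F + 5670) = -630*(5670 + F) = -3572100 - 630*F)
((-1547214 - 1050940) + 1128780) + U(57) = ((-1547214 - 1050940) + 1128780) + (-3572100 - 630*57) = (-2598154 + 1128780) + (-3572100 - 35910) = -1469374 - 3608010 = -5077384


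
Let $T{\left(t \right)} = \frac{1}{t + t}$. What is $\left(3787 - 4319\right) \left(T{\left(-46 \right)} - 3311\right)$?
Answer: $\frac{40513529}{23} \approx 1.7615 \cdot 10^{6}$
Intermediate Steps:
$T{\left(t \right)} = \frac{1}{2 t}$
$\left(3787 - 4319\right) \left(T{\left(-46 \right)} - 3311\right) = \left(3787 - 4319\right) \left(\frac{1}{2 \left(-46\right)} - 3311\right) = - 532 \left(\frac{1}{2} \left(- \frac{1}{46}\right) - 3311\right) = - 532 \left(- \frac{1}{92} - 3311\right) = \left(-532\right) \left(- \frac{304613}{92}\right) = \frac{40513529}{23}$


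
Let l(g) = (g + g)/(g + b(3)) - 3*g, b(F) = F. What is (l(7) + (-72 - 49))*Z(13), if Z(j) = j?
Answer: -9139/5 ≈ -1827.8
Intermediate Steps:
l(g) = -3*g + 2*g/(3 + g) (l(g) = (g + g)/(g + 3) - 3*g = (2*g)/(3 + g) - 3*g = 2*g/(3 + g) - 3*g = -3*g + 2*g/(3 + g))
(l(7) + (-72 - 49))*Z(13) = (-1*7*(7 + 3*7)/(3 + 7) + (-72 - 49))*13 = (-1*7*(7 + 21)/10 - 121)*13 = (-1*7*1/10*28 - 121)*13 = (-98/5 - 121)*13 = -703/5*13 = -9139/5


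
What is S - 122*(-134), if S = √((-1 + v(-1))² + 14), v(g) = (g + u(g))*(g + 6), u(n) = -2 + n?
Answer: 16348 + √455 ≈ 16369.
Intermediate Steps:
v(g) = (-2 + 2*g)*(6 + g) (v(g) = (g + (-2 + g))*(g + 6) = (-2 + 2*g)*(6 + g))
S = √455 (S = √((-1 + (-12 + 2*(-1)² + 10*(-1)))² + 14) = √((-1 + (-12 + 2*1 - 10))² + 14) = √((-1 + (-12 + 2 - 10))² + 14) = √((-1 - 20)² + 14) = √((-21)² + 14) = √(441 + 14) = √455 ≈ 21.331)
S - 122*(-134) = √455 - 122*(-134) = √455 + 16348 = 16348 + √455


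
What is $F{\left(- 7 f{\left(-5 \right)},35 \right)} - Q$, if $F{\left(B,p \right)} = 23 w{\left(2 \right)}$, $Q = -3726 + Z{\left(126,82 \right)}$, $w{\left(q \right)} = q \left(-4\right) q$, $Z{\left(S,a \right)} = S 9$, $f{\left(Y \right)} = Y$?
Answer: $2224$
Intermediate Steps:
$Z{\left(S,a \right)} = 9 S$
$w{\left(q \right)} = - 4 q^{2}$ ($w{\left(q \right)} = - 4 q q = - 4 q^{2}$)
$Q = -2592$ ($Q = -3726 + 9 \cdot 126 = -3726 + 1134 = -2592$)
$F{\left(B,p \right)} = -368$ ($F{\left(B,p \right)} = 23 \left(- 4 \cdot 2^{2}\right) = 23 \left(\left(-4\right) 4\right) = 23 \left(-16\right) = -368$)
$F{\left(- 7 f{\left(-5 \right)},35 \right)} - Q = -368 - -2592 = -368 + 2592 = 2224$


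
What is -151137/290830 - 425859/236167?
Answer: -159546144849/68684448610 ≈ -2.3229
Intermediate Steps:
-151137/290830 - 425859/236167 = -159546144849/68684448610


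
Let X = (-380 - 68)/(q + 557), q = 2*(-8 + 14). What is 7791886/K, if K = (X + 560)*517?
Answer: 2216791567/82252632 ≈ 26.951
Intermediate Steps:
q = 12 (q = 2*6 = 12)
X = -448/569 (X = (-380 - 68)/(12 + 557) = -448/569 ≈ -0.78735)
K = 164505264/569 (K = (-448/569 + 560)*517 = (318192/569)*517 = 164505264/569 ≈ 2.8911e+5)
7791886/K = 7791886/(164505264/569) = 7791886*(569/164505264) = 2216791567/82252632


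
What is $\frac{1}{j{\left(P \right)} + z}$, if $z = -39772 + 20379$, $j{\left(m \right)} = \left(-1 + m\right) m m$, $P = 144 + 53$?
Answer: $\frac{1}{7587171} \approx 1.318 \cdot 10^{-7}$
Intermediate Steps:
$P = 197$
$j{\left(m \right)} = m^{2} \left(-1 + m\right)$ ($j{\left(m \right)} = m \left(-1 + m\right) m = m^{2} \left(-1 + m\right)$)
$z = -19393$
$\frac{1}{j{\left(P \right)} + z} = \frac{1}{197^{2} \left(-1 + 197\right) - 19393} = \frac{1}{38809 \cdot 196 - 19393} = \frac{1}{7606564 - 19393} = \frac{1}{7587171}$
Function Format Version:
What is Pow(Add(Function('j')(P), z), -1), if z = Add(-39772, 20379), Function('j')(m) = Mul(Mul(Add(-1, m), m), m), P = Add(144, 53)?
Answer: Rational(1, 7587171) ≈ 1.3180e-7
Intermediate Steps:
P = 197
Function('j')(m) = Mul(Pow(m, 2), Add(-1, m)) (Function('j')(m) = Mul(Mul(m, Add(-1, m)), m) = Mul(Pow(m, 2), Add(-1, m)))
z = -19393
Pow(Add(Function('j')(P), z), -1) = Pow(Add(Mul(Pow(197, 2), Add(-1, 197)), -19393), -1) = Pow(Add(Mul(38809, 196), -19393), -1) = Pow(Add(7606564, -19393), -1) = Pow(7587171, -1) = Rational(1, 7587171)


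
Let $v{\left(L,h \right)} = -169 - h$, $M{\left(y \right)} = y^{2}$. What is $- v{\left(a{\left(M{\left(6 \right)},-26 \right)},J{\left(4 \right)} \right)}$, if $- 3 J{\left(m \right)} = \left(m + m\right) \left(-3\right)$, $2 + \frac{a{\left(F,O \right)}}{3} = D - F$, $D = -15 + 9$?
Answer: $177$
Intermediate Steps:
$D = -6$
$a{\left(F,O \right)} = -24 - 3 F$ ($a{\left(F,O \right)} = -6 + 3 \left(-6 - F\right) = -6 - \left(18 + 3 F\right) = -24 - 3 F$)
$J{\left(m \right)} = 2 m$ ($J{\left(m \right)} = - \frac{\left(m + m\right) \left(-3\right)}{3} = - \frac{2 m \left(-3\right)}{3} = - \frac{\left(-6\right) m}{3} = 2 m$)
$- v{\left(a{\left(M{\left(6 \right)},-26 \right)},J{\left(4 \right)} \right)} = - (-169 - 2 \cdot 4) = - (-169 - 8) = \left(-1\right) \left(-177\right) = 177$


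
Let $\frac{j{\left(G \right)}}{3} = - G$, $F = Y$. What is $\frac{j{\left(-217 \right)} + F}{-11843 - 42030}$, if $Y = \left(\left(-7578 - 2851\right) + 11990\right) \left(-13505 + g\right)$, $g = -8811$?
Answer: $\frac{34834625}{53873} \approx 646.61$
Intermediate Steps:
$Y = -34835276$ ($Y = \left(\left(-7578 - 2851\right) + 11990\right) \left(-13505 - 8811\right) = \left(\left(-7578 - 2851\right) + 11990\right) \left(-22316\right) = \left(-10429 + 11990\right) \left(-22316\right) = 1561 \left(-22316\right) = -34835276$)
$F = -34835276$
$j{\left(G \right)} = - 3 G$ ($j{\left(G \right)} = 3 \left(- G\right) = - 3 G$)
$\frac{j{\left(-217 \right)} + F}{-11843 - 42030} = \frac{\left(-3\right) \left(-217\right) - 34835276}{-11843 - 42030} = \frac{651 - 34835276}{-53873} = \left(-34834625\right) \left(- \frac{1}{53873}\right) = \frac{34834625}{53873}$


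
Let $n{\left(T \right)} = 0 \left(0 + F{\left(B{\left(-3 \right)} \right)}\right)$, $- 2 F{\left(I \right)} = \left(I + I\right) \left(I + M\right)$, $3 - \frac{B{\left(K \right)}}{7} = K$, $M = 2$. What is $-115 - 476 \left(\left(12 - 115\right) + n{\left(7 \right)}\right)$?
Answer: $48913$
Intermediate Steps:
$B{\left(K \right)} = 21 - 7 K$
$F{\left(I \right)} = - I \left(2 + I\right)$ ($F{\left(I \right)} = - \frac{\left(I + I\right) \left(I + 2\right)}{2} = - \frac{2 I \left(2 + I\right)}{2} = - I \left(2 + I\right)$)
$n{\left(T \right)} = 0$ ($n{\left(T \right)} = 0 \left(0 - \left(21 - -21\right) \left(2 + \left(21 - -21\right)\right)\right) = 0 \left(0 - \left(21 + 21\right) \left(2 + \left(21 + 21\right)\right)\right) = 0 \left(0 - 42 \left(2 + 42\right)\right) = 0 \left(0 - 42 \cdot 44\right) = 0 \left(0 - 1848\right) = 0 \left(-1848\right) = 0$)
$-115 - 476 \left(\left(12 - 115\right) + n{\left(7 \right)}\right) = -115 - 476 \left(\left(12 - 115\right) + 0\right) = -115 - 476 \left(-103 + 0\right) = -115 - -49028 = -115 + 49028 = 48913$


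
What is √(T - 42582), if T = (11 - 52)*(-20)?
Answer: I*√41762 ≈ 204.36*I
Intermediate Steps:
T = 820 (T = -41*(-20) = 820)
√(T - 42582) = √(820 - 42582) = √(-41762) = I*√41762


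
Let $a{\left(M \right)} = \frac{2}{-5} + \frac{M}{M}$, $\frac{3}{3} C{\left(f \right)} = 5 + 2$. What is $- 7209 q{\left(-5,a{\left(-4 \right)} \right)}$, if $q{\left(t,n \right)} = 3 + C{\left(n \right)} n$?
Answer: $- \frac{259524}{5} \approx -51905.0$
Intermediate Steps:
$C{\left(f \right)} = 7$ ($C{\left(f \right)} = 5 + 2 = 7$)
$a{\left(M \right)} = \frac{3}{5}$ ($a{\left(M \right)} = 2 \left(- \frac{1}{5}\right) + 1 = - \frac{2}{5} + 1 = \frac{3}{5}$)
$q{\left(t,n \right)} = 3 + 7 n$
$- 7209 q{\left(-5,a{\left(-4 \right)} \right)} = - 7209 \left(3 + 7 \cdot \frac{3}{5}\right) = - 7209 \left(3 + \frac{21}{5}\right) = \left(-7209\right) \frac{36}{5} = - \frac{259524}{5}$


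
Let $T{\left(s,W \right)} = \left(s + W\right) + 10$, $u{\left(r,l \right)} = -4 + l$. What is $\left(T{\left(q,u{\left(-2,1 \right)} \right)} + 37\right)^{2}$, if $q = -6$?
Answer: $1444$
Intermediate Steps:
$T{\left(s,W \right)} = 10 + W + s$ ($T{\left(s,W \right)} = \left(W + s\right) + 10 = 10 + W + s$)
$\left(T{\left(q,u{\left(-2,1 \right)} \right)} + 37\right)^{2} = \left(\left(10 + \left(-4 + 1\right) - 6\right) + 37\right)^{2} = \left(\left(10 - 3 - 6\right) + 37\right)^{2} = \left(1 + 37\right)^{2} = 38^{2} = 1444$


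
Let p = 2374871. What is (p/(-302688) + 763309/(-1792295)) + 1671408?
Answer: 906744696763362143/542506188960 ≈ 1.6714e+6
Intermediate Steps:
(p/(-302688) + 763309/(-1792295)) + 1671408 = (2374871/(-302688) + 763309/(-1792295)) + 1671408 = (2374871*(-1/302688) + 763309*(-1/1792295)) + 1671408 = (-2374871/302688 - 763309/1792295) + 1671408 = -4487513893537/542506188960 + 1671408 = 906744696763362143/542506188960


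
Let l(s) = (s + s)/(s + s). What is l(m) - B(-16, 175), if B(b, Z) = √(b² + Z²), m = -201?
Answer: 1 - √30881 ≈ -174.73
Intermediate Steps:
B(b, Z) = √(Z² + b²)
l(s) = 1 (l(s) = (2*s)/((2*s)) = (2*s)*(1/(2*s)) = 1)
l(m) - B(-16, 175) = 1 - √(175² + (-16)²) = 1 - √(30625 + 256) = 1 - √30881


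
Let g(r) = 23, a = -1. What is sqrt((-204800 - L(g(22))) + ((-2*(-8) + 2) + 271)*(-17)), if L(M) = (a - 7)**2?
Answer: I*sqrt(209777) ≈ 458.01*I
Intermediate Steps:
L(M) = 64 (L(M) = (-1 - 7)**2 = (-8)**2 = 64)
sqrt((-204800 - L(g(22))) + ((-2*(-8) + 2) + 271)*(-17)) = sqrt((-204800 - 1*64) + ((-2*(-8) + 2) + 271)*(-17)) = sqrt((-204800 - 64) + ((16 + 2) + 271)*(-17)) = sqrt(-204864 + (18 + 271)*(-17)) = sqrt(-204864 + 289*(-17)) = sqrt(-204864 - 4913) = sqrt(-209777) = I*sqrt(209777)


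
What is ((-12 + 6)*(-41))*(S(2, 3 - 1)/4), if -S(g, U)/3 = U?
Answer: -369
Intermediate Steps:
S(g, U) = -3*U
((-12 + 6)*(-41))*(S(2, 3 - 1)/4) = ((-12 + 6)*(-41))*(-3*(3 - 1)/4) = (-6*(-41))*(-3*2*(¼)) = 246*(-6*¼) = 246*(-3/2) = -369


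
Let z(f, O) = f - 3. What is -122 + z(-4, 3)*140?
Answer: -1102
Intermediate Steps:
z(f, O) = -3 + f
-122 + z(-4, 3)*140 = -122 + (-3 - 4)*140 = -122 - 7*140 = -122 - 980 = -1102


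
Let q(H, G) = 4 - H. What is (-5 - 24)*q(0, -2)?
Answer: -116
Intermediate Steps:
(-5 - 24)*q(0, -2) = (-5 - 24)*(4 - 1*0) = -29*(4 + 0) = -29*4 = -116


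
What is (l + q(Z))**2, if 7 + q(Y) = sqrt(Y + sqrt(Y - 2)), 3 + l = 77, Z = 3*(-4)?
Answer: (67 + sqrt(-12 + I*sqrt(14)))**2 ≈ 4548.5 + 473.41*I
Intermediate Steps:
Z = -12
l = 74 (l = -3 + 77 = 74)
q(Y) = -7 + sqrt(Y + sqrt(-2 + Y)) (q(Y) = -7 + sqrt(Y + sqrt(Y - 2)) = -7 + sqrt(Y + sqrt(-2 + Y)))
(l + q(Z))**2 = (74 + (-7 + sqrt(-12 + sqrt(-2 - 12))))**2 = (74 + (-7 + sqrt(-12 + sqrt(-14))))**2 = (74 + (-7 + sqrt(-12 + I*sqrt(14))))**2 = (67 + sqrt(-12 + I*sqrt(14)))**2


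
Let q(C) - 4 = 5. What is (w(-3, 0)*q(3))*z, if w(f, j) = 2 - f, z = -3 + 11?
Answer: 360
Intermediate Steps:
q(C) = 9 (q(C) = 4 + 5 = 9)
z = 8
(w(-3, 0)*q(3))*z = ((2 - 1*(-3))*9)*8 = ((2 + 3)*9)*8 = (5*9)*8 = 45*8 = 360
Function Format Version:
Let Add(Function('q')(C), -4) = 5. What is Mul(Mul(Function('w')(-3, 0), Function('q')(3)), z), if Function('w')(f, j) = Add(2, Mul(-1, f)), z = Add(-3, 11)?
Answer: 360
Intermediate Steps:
Function('q')(C) = 9 (Function('q')(C) = Add(4, 5) = 9)
z = 8
Mul(Mul(Function('w')(-3, 0), Function('q')(3)), z) = Mul(Mul(Add(2, Mul(-1, -3)), 9), 8) = Mul(Mul(Add(2, 3), 9), 8) = Mul(Mul(5, 9), 8) = Mul(45, 8) = 360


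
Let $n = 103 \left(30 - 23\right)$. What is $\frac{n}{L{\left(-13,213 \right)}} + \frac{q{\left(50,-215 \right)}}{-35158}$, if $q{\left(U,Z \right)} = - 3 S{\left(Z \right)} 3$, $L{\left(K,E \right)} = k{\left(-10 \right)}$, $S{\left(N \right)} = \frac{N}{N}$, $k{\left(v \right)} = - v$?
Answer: $\frac{6337252}{87895} \approx 72.1$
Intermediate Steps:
$S{\left(N \right)} = 1$
$L{\left(K,E \right)} = 10$ ($L{\left(K,E \right)} = \left(-1\right) \left(-10\right) = 10$)
$q{\left(U,Z \right)} = -9$ ($q{\left(U,Z \right)} = \left(-3\right) 1 \cdot 3 = \left(-3\right) 3 = -9$)
$n = 721$ ($n = 103 \cdot 7 = 721$)
$\frac{n}{L{\left(-13,213 \right)}} + \frac{q{\left(50,-215 \right)}}{-35158} = \frac{721}{10} - \frac{9}{-35158} = 721 \cdot \frac{1}{10} - - \frac{9}{35158} = \frac{721}{10} + \frac{9}{35158} = \frac{6337252}{87895}$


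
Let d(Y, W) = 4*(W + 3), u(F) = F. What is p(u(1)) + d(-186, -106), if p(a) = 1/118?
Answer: -48615/118 ≈ -411.99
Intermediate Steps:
p(a) = 1/118
d(Y, W) = 12 + 4*W (d(Y, W) = 4*(3 + W) = 12 + 4*W)
p(u(1)) + d(-186, -106) = 1/118 + (12 + 4*(-106)) = 1/118 + (12 - 424) = 1/118 - 412 = -48615/118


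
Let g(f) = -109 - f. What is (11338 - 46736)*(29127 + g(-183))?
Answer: -1033656998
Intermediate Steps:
(11338 - 46736)*(29127 + g(-183)) = (11338 - 46736)*(29127 + (-109 - 1*(-183))) = -35398*(29127 + (-109 + 183)) = -35398*(29127 + 74) = -35398*29201 = -1033656998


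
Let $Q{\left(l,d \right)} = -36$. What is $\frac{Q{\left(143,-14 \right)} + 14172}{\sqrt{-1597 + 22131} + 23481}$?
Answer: $\frac{331927416}{551336827} - \frac{14136 \sqrt{20534}}{551336827} \approx 0.59837$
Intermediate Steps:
$\frac{Q{\left(143,-14 \right)} + 14172}{\sqrt{-1597 + 22131} + 23481} = \frac{-36 + 14172}{\sqrt{-1597 + 22131} + 23481} = \frac{14136}{\sqrt{20534} + 23481} = \frac{14136}{23481 + \sqrt{20534}}$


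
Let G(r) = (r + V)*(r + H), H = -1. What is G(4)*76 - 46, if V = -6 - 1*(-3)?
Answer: 182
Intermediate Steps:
V = -3 (V = -6 + 3 = -3)
G(r) = (-1 + r)*(-3 + r) (G(r) = (r - 3)*(r - 1) = (-3 + r)*(-1 + r) = (-1 + r)*(-3 + r))
G(4)*76 - 46 = (3 + 4**2 - 4*4)*76 - 46 = (3 + 16 - 16)*76 - 46 = 3*76 - 46 = 228 - 46 = 182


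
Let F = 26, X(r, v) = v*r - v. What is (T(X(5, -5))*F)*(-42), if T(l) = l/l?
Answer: -1092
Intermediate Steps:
X(r, v) = -v + r*v (X(r, v) = r*v - v = -v + r*v)
T(l) = 1
(T(X(5, -5))*F)*(-42) = (1*26)*(-42) = 26*(-42) = -1092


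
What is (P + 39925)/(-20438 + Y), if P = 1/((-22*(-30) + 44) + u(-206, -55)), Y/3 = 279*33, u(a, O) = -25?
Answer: 27109076/4877257 ≈ 5.5583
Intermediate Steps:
Y = 27621 (Y = 3*(279*33) = 3*9207 = 27621)
P = 1/679 (P = 1/((-22*(-30) + 44) - 25) = 1/((660 + 44) - 25) = 1/(704 - 25) = 1/679 ≈ 0.0014728)
(P + 39925)/(-20438 + Y) = (1/679 + 39925)/(-20438 + 27621) = (27109076/679)/7183 = (27109076/679)*(1/7183) = 27109076/4877257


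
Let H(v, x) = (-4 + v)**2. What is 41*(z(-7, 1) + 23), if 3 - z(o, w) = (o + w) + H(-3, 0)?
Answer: -697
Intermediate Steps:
z(o, w) = -46 - o - w (z(o, w) = 3 - ((o + w) + (-4 - 3)**2) = 3 - ((o + w) + (-7)**2) = 3 - ((o + w) + 49) = 3 - (49 + o + w) = 3 + (-49 - o - w) = -46 - o - w)
41*(z(-7, 1) + 23) = 41*((-46 - 1*(-7) - 1*1) + 23) = 41*((-46 + 7 - 1) + 23) = 41*(-40 + 23) = 41*(-17) = -697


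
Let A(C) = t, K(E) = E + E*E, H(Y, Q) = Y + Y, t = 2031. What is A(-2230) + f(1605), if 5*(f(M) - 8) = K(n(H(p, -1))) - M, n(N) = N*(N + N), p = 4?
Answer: 25102/5 ≈ 5020.4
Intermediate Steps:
H(Y, Q) = 2*Y
n(N) = 2*N² (n(N) = N*(2*N) = 2*N²)
K(E) = E + E²
A(C) = 2031
f(M) = 16552/5 - M/5 (f(M) = 8 + ((2*(2*4)²)*(1 + 2*(2*4)²) - M)/5 = 8 + ((2*8²)*(1 + 2*8²) - M)/5 = 8 + ((2*64)*(1 + 2*64) - M)/5 = 8 + (128*(1 + 128) - M)/5 = 8 + (128*129 - M)/5 = 8 + (16512 - M)/5 = 8 + (16512/5 - M/5) = 16552/5 - M/5)
A(-2230) + f(1605) = 2031 + (16552/5 - ⅕*1605) = 2031 + (16552/5 - 321) = 2031 + 14947/5 = 25102/5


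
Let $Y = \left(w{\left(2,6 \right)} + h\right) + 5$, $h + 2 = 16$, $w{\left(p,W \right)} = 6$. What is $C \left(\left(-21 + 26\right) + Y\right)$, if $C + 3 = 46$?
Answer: $1290$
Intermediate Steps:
$C = 43$ ($C = -3 + 46 = 43$)
$h = 14$ ($h = -2 + 16 = 14$)
$Y = 25$ ($Y = \left(6 + 14\right) + 5 = 20 + 5 = 25$)
$C \left(\left(-21 + 26\right) + Y\right) = 43 \left(\left(-21 + 26\right) + 25\right) = 43 \left(5 + 25\right) = 43 \cdot 30 = 1290$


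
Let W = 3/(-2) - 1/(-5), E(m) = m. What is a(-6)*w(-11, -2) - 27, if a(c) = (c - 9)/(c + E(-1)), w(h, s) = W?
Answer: -417/14 ≈ -29.786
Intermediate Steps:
W = -13/10 (W = 3*(-1/2) - 1*(-1/5) = -3/2 + 1/5 = -13/10 ≈ -1.3000)
w(h, s) = -13/10
a(c) = (-9 + c)/(-1 + c) (a(c) = (c - 9)/(c - 1) = (-9 + c)/(-1 + c))
a(-6)*w(-11, -2) - 27 = ((-9 - 6)/(-1 - 6))*(-13/10) - 27 = (-15/(-7))*(-13/10) - 27 = -1/7*(-15)*(-13/10) - 27 = (15/7)*(-13/10) - 27 = -39/14 - 27 = -417/14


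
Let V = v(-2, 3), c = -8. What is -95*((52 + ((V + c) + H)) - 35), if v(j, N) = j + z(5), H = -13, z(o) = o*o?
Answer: -1805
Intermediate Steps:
z(o) = o²
v(j, N) = 25 + j (v(j, N) = j + 5² = j + 25 = 25 + j)
V = 23 (V = 25 - 2 = 23)
-95*((52 + ((V + c) + H)) - 35) = -95*((52 + ((23 - 8) - 13)) - 35) = -95*((52 + (15 - 13)) - 35) = -95*((52 + 2) - 35) = -95*(54 - 35) = -95*19 = -1805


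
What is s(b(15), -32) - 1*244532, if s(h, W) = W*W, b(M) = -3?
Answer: -243508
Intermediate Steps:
s(h, W) = W²
s(b(15), -32) - 1*244532 = (-32)² - 1*244532 = 1024 - 244532 = -243508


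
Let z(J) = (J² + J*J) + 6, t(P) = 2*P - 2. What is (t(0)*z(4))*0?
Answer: 0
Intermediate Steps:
t(P) = -2 + 2*P
z(J) = 6 + 2*J² (z(J) = (J² + J²) + 6 = 2*J² + 6 = 6 + 2*J²)
(t(0)*z(4))*0 = ((-2 + 2*0)*(6 + 2*4²))*0 = ((-2 + 0)*(6 + 2*16))*0 = -2*(6 + 32)*0 = -2*38*0 = -76*0 = 0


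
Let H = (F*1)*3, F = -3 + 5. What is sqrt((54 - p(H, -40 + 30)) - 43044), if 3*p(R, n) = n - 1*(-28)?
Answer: 2*I*sqrt(10749) ≈ 207.35*I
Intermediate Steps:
F = 2
H = 6 (H = (2*1)*3 = 2*3 = 6)
p(R, n) = 28/3 + n/3 (p(R, n) = (n - 1*(-28))/3 = (n + 28)/3 = (28 + n)/3 = 28/3 + n/3)
sqrt((54 - p(H, -40 + 30)) - 43044) = sqrt((54 - (28/3 + (-40 + 30)/3)) - 43044) = sqrt((54 - (28/3 + (1/3)*(-10))) - 43044) = sqrt((54 - (28/3 - 10/3)) - 43044) = sqrt((54 - 1*6) - 43044) = sqrt((54 - 6) - 43044) = sqrt(48 - 43044) = sqrt(-42996) = 2*I*sqrt(10749)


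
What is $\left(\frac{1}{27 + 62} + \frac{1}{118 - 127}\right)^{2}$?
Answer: $\frac{6400}{641601} \approx 0.009975$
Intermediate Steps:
$\left(\frac{1}{27 + 62} + \frac{1}{118 - 127}\right)^{2} = \left(\frac{1}{89} + \frac{1}{-9}\right)^{2} = \left(\frac{1}{89} - \frac{1}{9}\right)^{2} = \left(- \frac{80}{801}\right)^{2} = \frac{6400}{641601}$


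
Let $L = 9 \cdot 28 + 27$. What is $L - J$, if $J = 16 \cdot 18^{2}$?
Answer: $-4905$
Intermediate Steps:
$L = 279$ ($L = 252 + 27 = 279$)
$J = 5184$ ($J = 16 \cdot 324 = 5184$)
$L - J = 279 - 5184 = -4905$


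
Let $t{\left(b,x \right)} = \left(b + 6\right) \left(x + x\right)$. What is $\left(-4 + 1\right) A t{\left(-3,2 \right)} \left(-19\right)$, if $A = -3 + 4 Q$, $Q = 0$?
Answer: $-2052$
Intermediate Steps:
$A = -3$ ($A = -3 + 4 \cdot 0 = -3 + 0 = -3$)
$t{\left(b,x \right)} = 2 x \left(6 + b\right)$ ($t{\left(b,x \right)} = \left(6 + b\right) 2 x = 2 x \left(6 + b\right)$)
$\left(-4 + 1\right) A t{\left(-3,2 \right)} \left(-19\right) = \left(-4 + 1\right) \left(-3\right) 2 \cdot 2 \left(6 - 3\right) \left(-19\right) = \left(-3\right) \left(-3\right) 2 \cdot 2 \cdot 3 \left(-19\right) = 9 \cdot 12 \left(-19\right) = 108 \left(-19\right) = -2052$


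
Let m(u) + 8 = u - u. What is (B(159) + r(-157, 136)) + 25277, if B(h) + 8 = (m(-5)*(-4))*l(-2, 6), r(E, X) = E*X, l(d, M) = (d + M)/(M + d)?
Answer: 3949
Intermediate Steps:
l(d, M) = 1 (l(d, M) = (M + d)/(M + d) = 1)
m(u) = -8 (m(u) = -8 + (u - u) = -8 + 0 = -8)
B(h) = 24 (B(h) = -8 - 8*(-4)*1 = -8 + 32*1 = -8 + 32 = 24)
(B(159) + r(-157, 136)) + 25277 = (24 - 157*136) + 25277 = (24 - 21352) + 25277 = -21328 + 25277 = 3949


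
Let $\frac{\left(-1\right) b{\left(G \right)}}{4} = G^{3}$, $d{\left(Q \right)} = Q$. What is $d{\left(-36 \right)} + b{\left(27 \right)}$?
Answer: $-78768$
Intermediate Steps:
$b{\left(G \right)} = - 4 G^{3}$
$d{\left(-36 \right)} + b{\left(27 \right)} = -36 - 4 \cdot 27^{3} = -36 - 78732 = -78768$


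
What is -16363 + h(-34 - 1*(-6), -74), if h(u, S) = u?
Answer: -16391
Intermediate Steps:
-16363 + h(-34 - 1*(-6), -74) = -16363 + (-34 - 1*(-6)) = -16363 + (-34 + 6) = -16363 - 28 = -16391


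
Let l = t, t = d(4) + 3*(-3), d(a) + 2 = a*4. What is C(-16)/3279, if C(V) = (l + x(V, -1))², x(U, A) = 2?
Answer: 49/3279 ≈ 0.014944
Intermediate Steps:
d(a) = -2 + 4*a (d(a) = -2 + a*4 = -2 + 4*a)
t = 5 (t = (-2 + 4*4) + 3*(-3) = (-2 + 16) - 9 = 14 - 9 = 5)
l = 5
C(V) = 49 (C(V) = (5 + 2)² = 7² = 49)
C(-16)/3279 = 49/3279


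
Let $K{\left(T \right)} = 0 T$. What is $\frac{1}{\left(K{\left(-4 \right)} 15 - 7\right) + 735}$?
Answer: $\frac{1}{728} \approx 0.0013736$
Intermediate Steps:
$K{\left(T \right)} = 0$
$\frac{1}{\left(K{\left(-4 \right)} 15 - 7\right) + 735} = \frac{1}{\left(0 \cdot 15 - 7\right) + 735} = \frac{1}{\left(0 - 7\right) + 735} = \frac{1}{-7 + 735} = \frac{1}{728}$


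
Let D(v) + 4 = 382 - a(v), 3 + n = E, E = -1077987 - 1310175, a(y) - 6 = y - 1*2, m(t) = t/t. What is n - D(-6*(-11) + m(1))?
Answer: -2388472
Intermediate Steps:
m(t) = 1
a(y) = 4 + y (a(y) = 6 + (y - 1*2) = 6 + (y - 2) = 6 + (-2 + y) = 4 + y)
E = -2388162
n = -2388165 (n = -3 - 2388162 = -2388165)
D(v) = 374 - v (D(v) = -4 + (382 - (4 + v)) = -4 + (382 + (-4 - v)) = -4 + (378 - v) = 374 - v)
n - D(-6*(-11) + m(1)) = -2388165 - (374 - (-6*(-11) + 1)) = -2388165 - (374 - (66 + 1)) = -2388165 - (374 - 1*67) = -2388165 - (374 - 67) = -2388165 - 1*307 = -2388165 - 307 = -2388472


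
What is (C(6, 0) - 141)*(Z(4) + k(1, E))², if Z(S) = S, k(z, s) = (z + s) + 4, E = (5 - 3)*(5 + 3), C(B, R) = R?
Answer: -88125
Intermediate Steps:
E = 16 (E = 2*8 = 16)
k(z, s) = 4 + s + z (k(z, s) = (s + z) + 4 = 4 + s + z)
(C(6, 0) - 141)*(Z(4) + k(1, E))² = (0 - 141)*(4 + (4 + 16 + 1))² = -141*(4 + 21)² = -141*25² = -141*625 = -88125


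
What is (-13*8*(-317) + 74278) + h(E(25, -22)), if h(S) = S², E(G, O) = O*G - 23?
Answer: 435575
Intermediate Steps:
E(G, O) = -23 + G*O (E(G, O) = G*O - 23 = -23 + G*O)
(-13*8*(-317) + 74278) + h(E(25, -22)) = (-13*8*(-317) + 74278) + (-23 + 25*(-22))² = (-104*(-317) + 74278) + (-23 - 550)² = (32968 + 74278) + (-573)² = 107246 + 328329 = 435575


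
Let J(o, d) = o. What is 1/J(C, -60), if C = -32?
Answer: -1/32 ≈ -0.031250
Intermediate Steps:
1/J(C, -60) = 1/(-32) = -1/32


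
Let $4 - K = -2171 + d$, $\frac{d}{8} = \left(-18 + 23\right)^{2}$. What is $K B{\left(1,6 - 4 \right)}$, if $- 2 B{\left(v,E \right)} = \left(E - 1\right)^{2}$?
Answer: $- \frac{1975}{2} \approx -987.5$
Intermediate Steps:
$d = 200$ ($d = 8 \left(-18 + 23\right)^{2} = 8 \cdot 5^{2} = 8 \cdot 25 = 200$)
$B{\left(v,E \right)} = - \frac{\left(-1 + E\right)^{2}}{2}$ ($B{\left(v,E \right)} = - \frac{\left(E - 1\right)^{2}}{2} = - \frac{\left(-1 + E\right)^{2}}{2}$)
$K = 1975$ ($K = 4 - \left(-2171 + 200\right) = 4 - -1971 = 4 + 1971 = 1975$)
$K B{\left(1,6 - 4 \right)} = 1975 \left(- \frac{\left(-1 + \left(6 - 4\right)\right)^{2}}{2}\right) = 1975 \left(- \frac{\left(-1 + 2\right)^{2}}{2}\right) = 1975 \left(- \frac{1^{2}}{2}\right) = 1975 \left(\left(- \frac{1}{2}\right) 1\right) = 1975 \left(- \frac{1}{2}\right) = - \frac{1975}{2}$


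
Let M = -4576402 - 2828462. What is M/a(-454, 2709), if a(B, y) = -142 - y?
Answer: 7404864/2851 ≈ 2597.3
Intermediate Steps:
M = -7404864
M/a(-454, 2709) = -7404864/(-142 - 1*2709) = -7404864/(-142 - 2709) = -7404864/(-2851) = -7404864*(-1/2851) = 7404864/2851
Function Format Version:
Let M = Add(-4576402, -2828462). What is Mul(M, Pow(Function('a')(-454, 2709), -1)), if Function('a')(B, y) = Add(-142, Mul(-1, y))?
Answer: Rational(7404864, 2851) ≈ 2597.3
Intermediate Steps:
M = -7404864
Mul(M, Pow(Function('a')(-454, 2709), -1)) = Mul(-7404864, Pow(Add(-142, Mul(-1, 2709)), -1)) = Mul(-7404864, Pow(Add(-142, -2709), -1)) = Mul(-7404864, Pow(-2851, -1)) = Mul(-7404864, Rational(-1, 2851)) = Rational(7404864, 2851)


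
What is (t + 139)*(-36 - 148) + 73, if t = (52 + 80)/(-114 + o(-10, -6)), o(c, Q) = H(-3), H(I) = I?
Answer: -986521/39 ≈ -25295.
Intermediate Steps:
o(c, Q) = -3
t = -44/39 (t = (52 + 80)/(-114 - 3) = 132/(-117) = 132*(-1/117) = -44/39 ≈ -1.1282)
(t + 139)*(-36 - 148) + 73 = (-44/39 + 139)*(-36 - 148) + 73 = (5377/39)*(-184) + 73 = -989368/39 + 73 = -986521/39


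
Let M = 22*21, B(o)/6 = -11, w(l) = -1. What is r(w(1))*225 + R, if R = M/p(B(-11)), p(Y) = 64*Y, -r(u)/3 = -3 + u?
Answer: 172793/64 ≈ 2699.9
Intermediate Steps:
B(o) = -66 (B(o) = 6*(-11) = -66)
r(u) = 9 - 3*u (r(u) = -3*(-3 + u) = 9 - 3*u)
M = 462
R = -7/64 (R = 462/((64*(-66))) = 462/(-4224) = 462*(-1/4224) = -7/64 ≈ -0.10938)
r(w(1))*225 + R = (9 - 3*(-1))*225 - 7/64 = (9 + 3)*225 - 7/64 = 12*225 - 7/64 = 2700 - 7/64 = 172793/64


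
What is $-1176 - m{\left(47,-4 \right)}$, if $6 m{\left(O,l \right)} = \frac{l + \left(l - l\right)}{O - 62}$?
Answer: $- \frac{52922}{45} \approx -1176.0$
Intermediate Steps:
$m{\left(O,l \right)} = \frac{l}{6 \left(-62 + O\right)}$ ($m{\left(O,l \right)} = \frac{\left(l + \left(l - l\right)\right) \frac{1}{O - 62}}{6} = \frac{\left(l + 0\right) \frac{1}{-62 + O}}{6} = \frac{l \frac{1}{-62 + O}}{6} = \frac{l}{6 \left(-62 + O\right)}$)
$-1176 - m{\left(47,-4 \right)} = -1176 - \frac{1}{6} \left(-4\right) \frac{1}{-62 + 47} = -1176 - \frac{1}{6} \left(-4\right) \frac{1}{-15} = -1176 - \frac{1}{6} \left(-4\right) \left(- \frac{1}{15}\right) = -1176 - \frac{2}{45} = - \frac{52922}{45}$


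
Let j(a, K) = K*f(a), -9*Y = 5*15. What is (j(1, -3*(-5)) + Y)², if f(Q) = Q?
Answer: 400/9 ≈ 44.444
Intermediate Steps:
Y = -25/3 (Y = -5*15/9 = -⅑*75 = -25/3 ≈ -8.3333)
j(a, K) = K*a
(j(1, -3*(-5)) + Y)² = (-3*(-5)*1 - 25/3)² = (15*1 - 25/3)² = (15 - 25/3)² = (20/3)² = 400/9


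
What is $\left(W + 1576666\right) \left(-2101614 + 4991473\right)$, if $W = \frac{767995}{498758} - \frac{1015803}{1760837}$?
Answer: $\frac{23677669083194951197947}{5196636334} \approx 4.5563 \cdot 10^{12}$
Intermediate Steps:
$W = \frac{5003988989}{5196636334}$ ($W = 767995 \cdot \frac{1}{498758} - \frac{1015803}{1760837} = \frac{767995}{498758} - \frac{1015803}{1760837} = \frac{5003988989}{5196636334} \approx 0.96293$)
$\left(W + 1576666\right) \left(-2101614 + 4991473\right) = \left(\frac{5003988989}{5196636334} + 1576666\right) \left(-2101614 + 4991473\right) = \frac{8193364826171433}{5196636334} \cdot 2889859 = \frac{23677669083194951197947}{5196636334}$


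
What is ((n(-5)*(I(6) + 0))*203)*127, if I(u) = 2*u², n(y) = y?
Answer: -9281160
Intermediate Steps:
((n(-5)*(I(6) + 0))*203)*127 = (-5*(2*6² + 0)*203)*127 = (-5*(2*36 + 0)*203)*127 = (-5*(72 + 0)*203)*127 = (-5*72*203)*127 = -360*203*127 = -73080*127 = -9281160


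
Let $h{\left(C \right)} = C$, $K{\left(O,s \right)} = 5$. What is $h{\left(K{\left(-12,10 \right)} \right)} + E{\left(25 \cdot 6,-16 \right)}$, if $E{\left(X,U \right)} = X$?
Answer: $155$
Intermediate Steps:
$h{\left(K{\left(-12,10 \right)} \right)} + E{\left(25 \cdot 6,-16 \right)} = 5 + 25 \cdot 6 = 5 + 150 = 155$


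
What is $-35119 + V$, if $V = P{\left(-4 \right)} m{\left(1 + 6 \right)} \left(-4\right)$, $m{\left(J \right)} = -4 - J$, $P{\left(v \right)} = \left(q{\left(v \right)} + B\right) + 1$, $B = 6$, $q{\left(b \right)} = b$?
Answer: $-34987$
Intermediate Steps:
$P{\left(v \right)} = 7 + v$ ($P{\left(v \right)} = \left(v + 6\right) + 1 = \left(6 + v\right) + 1 = 7 + v$)
$V = 132$ ($V = \left(7 - 4\right) \left(-4 - \left(1 + 6\right)\right) \left(-4\right) = 3 \left(-4 - 7\right) \left(-4\right) = 3 \left(-11\right) \left(-4\right) = \left(-33\right) \left(-4\right) = 132$)
$-35119 + V = -35119 + 132 = -34987$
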